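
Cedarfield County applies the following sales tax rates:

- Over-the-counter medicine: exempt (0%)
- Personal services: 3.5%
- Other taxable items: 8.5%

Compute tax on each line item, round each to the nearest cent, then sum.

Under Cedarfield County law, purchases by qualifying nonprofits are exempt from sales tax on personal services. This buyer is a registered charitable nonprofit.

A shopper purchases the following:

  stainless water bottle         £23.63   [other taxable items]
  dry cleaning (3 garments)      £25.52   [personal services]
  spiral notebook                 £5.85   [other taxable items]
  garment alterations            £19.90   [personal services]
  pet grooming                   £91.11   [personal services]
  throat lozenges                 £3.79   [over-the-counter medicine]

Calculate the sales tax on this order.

£2.51

Stainless water bottle £23.63: other taxable items → 8.5% → £2.01
Dry cleaning (3 garments) £25.52: personal services, buyer-exempt → 0% → £0.00
Spiral notebook £5.85: other taxable items → 8.5% → £0.50
Garment alterations £19.90: personal services, buyer-exempt → 0% → £0.00
Pet grooming £91.11: personal services, buyer-exempt → 0% → £0.00
Throat lozenges £3.79: over-the-counter medicine → 0% → £0.00
Total tax = £2.01 + £0.50 = £2.51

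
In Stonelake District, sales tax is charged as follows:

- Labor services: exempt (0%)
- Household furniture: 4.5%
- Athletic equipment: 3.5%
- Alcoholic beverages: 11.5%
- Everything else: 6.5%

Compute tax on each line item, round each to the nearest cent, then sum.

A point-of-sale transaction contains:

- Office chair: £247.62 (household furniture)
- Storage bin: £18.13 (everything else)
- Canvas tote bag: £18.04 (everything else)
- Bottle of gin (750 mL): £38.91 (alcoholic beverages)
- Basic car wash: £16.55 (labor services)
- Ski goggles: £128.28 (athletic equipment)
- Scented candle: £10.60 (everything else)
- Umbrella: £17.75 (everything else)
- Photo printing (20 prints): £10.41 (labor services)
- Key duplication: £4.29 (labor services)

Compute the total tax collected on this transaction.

£24.29

Office chair £247.62: household furniture → 4.5% → £11.14
Storage bin £18.13: everything else → 6.5% → £1.18
Canvas tote bag £18.04: everything else → 6.5% → £1.17
Bottle of gin (750 mL) £38.91: alcoholic beverages → 11.5% → £4.47
Basic car wash £16.55: labor services → 0% → £0.00
Ski goggles £128.28: athletic equipment → 3.5% → £4.49
Scented candle £10.60: everything else → 6.5% → £0.69
Umbrella £17.75: everything else → 6.5% → £1.15
Photo printing (20 prints) £10.41: labor services → 0% → £0.00
Key duplication £4.29: labor services → 0% → £0.00
Total tax = £11.14 + £1.18 + £1.17 + £4.47 + £4.49 + £0.69 + £1.15 = £24.29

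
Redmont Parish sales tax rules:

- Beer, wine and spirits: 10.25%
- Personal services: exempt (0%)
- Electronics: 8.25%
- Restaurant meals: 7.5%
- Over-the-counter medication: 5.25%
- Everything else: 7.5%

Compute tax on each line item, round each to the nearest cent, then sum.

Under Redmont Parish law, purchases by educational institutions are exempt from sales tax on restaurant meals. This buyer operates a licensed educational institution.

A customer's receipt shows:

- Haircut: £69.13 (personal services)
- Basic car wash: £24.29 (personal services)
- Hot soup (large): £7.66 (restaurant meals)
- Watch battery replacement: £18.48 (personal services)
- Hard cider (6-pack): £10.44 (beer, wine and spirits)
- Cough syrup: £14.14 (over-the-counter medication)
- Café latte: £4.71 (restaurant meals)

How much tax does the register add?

Haircut £69.13: personal services → 0% → £0.00
Basic car wash £24.29: personal services → 0% → £0.00
Hot soup (large) £7.66: restaurant meals, buyer-exempt → 0% → £0.00
Watch battery replacement £18.48: personal services → 0% → £0.00
Hard cider (6-pack) £10.44: beer, wine and spirits → 10.25% → £1.07
Cough syrup £14.14: over-the-counter medication → 5.25% → £0.74
Café latte £4.71: restaurant meals, buyer-exempt → 0% → £0.00
Total tax = £1.07 + £0.74 = £1.81

£1.81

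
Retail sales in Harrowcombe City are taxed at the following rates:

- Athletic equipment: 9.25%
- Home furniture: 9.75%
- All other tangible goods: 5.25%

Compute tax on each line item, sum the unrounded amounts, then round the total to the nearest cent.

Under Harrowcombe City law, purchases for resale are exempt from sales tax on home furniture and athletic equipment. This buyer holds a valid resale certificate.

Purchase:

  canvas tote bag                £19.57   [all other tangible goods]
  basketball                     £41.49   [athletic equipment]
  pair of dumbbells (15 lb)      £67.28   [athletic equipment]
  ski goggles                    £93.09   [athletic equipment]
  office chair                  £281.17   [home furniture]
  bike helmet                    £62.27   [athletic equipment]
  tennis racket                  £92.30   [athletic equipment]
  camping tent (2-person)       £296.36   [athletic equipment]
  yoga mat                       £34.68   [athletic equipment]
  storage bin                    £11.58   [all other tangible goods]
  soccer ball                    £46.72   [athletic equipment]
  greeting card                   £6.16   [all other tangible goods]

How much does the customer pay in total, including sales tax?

£1054.63

Canvas tote bag £19.57: all other tangible goods → 5.25% → £1.027425
Basketball £41.49: athletic equipment, buyer-exempt → 0% → £0.00
Pair of dumbbells (15 lb) £67.28: athletic equipment, buyer-exempt → 0% → £0.00
Ski goggles £93.09: athletic equipment, buyer-exempt → 0% → £0.00
Office chair £281.17: home furniture, buyer-exempt → 0% → £0.00
Bike helmet £62.27: athletic equipment, buyer-exempt → 0% → £0.00
Tennis racket £92.30: athletic equipment, buyer-exempt → 0% → £0.00
Camping tent (2-person) £296.36: athletic equipment, buyer-exempt → 0% → £0.00
Yoga mat £34.68: athletic equipment, buyer-exempt → 0% → £0.00
Storage bin £11.58: all other tangible goods → 5.25% → £0.60795
Soccer ball £46.72: athletic equipment, buyer-exempt → 0% → £0.00
Greeting card £6.16: all other tangible goods → 5.25% → £0.3234
Subtotal = £1052.67; unrounded tax = £1.958775 → £1.96; total due = £1054.63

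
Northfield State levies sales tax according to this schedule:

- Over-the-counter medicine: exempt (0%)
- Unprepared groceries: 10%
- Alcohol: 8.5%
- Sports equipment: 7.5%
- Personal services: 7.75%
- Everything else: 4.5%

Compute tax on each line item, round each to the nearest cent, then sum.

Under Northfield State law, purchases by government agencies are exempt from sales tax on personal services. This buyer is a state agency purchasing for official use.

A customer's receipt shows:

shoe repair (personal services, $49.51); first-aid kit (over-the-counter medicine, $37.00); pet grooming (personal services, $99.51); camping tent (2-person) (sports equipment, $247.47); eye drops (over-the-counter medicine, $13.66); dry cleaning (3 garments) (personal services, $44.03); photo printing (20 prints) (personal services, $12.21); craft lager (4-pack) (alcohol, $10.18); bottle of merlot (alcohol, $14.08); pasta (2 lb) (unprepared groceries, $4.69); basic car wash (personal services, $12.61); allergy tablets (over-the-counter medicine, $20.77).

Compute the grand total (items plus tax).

Shoe repair $49.51: personal services, buyer-exempt → 0% → $0.00
First-aid kit $37.00: over-the-counter medicine → 0% → $0.00
Pet grooming $99.51: personal services, buyer-exempt → 0% → $0.00
Camping tent (2-person) $247.47: sports equipment → 7.5% → $18.56
Eye drops $13.66: over-the-counter medicine → 0% → $0.00
Dry cleaning (3 garments) $44.03: personal services, buyer-exempt → 0% → $0.00
Photo printing (20 prints) $12.21: personal services, buyer-exempt → 0% → $0.00
Craft lager (4-pack) $10.18: alcohol → 8.5% → $0.87
Bottle of merlot $14.08: alcohol → 8.5% → $1.20
Pasta (2 lb) $4.69: unprepared groceries → 10% → $0.47
Basic car wash $12.61: personal services, buyer-exempt → 0% → $0.00
Allergy tablets $20.77: over-the-counter medicine → 0% → $0.00
Subtotal = $565.72; tax = $21.10; total due = $586.82

$586.82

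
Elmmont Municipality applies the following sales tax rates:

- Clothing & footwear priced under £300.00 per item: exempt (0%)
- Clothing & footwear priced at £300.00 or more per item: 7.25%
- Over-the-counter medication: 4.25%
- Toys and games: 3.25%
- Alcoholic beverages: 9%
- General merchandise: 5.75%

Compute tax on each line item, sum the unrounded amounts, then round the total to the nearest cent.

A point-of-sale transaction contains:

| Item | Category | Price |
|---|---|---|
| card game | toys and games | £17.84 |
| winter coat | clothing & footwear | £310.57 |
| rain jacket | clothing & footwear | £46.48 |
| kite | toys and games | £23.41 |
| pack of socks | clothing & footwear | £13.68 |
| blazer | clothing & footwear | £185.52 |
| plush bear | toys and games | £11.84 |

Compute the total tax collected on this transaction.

£24.24

Card game £17.84: toys and games → 3.25% → £0.5798
Winter coat £310.57: clothing & footwear, £300.00 or more → 7.25% → £22.516325
Rain jacket £46.48: clothing & footwear, under £300.00 → 0% → £0.00
Kite £23.41: toys and games → 3.25% → £0.760825
Pack of socks £13.68: clothing & footwear, under £300.00 → 0% → £0.00
Blazer £185.52: clothing & footwear, under £300.00 → 0% → £0.00
Plush bear £11.84: toys and games → 3.25% → £0.3848
Unrounded tax sum = £24.24175 → £24.24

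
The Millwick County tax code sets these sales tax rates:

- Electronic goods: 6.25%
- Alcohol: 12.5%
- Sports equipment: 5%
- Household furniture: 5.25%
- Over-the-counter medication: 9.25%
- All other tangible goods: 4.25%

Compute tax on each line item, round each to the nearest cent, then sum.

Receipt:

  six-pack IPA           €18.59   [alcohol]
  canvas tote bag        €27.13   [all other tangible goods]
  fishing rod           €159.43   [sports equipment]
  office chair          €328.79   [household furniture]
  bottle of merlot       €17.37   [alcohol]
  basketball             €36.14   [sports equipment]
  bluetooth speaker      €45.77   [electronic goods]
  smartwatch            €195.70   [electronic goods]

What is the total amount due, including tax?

€876.69

Six-pack IPA €18.59: alcohol → 12.5% → €2.32
Canvas tote bag €27.13: all other tangible goods → 4.25% → €1.15
Fishing rod €159.43: sports equipment → 5% → €7.97
Office chair €328.79: household furniture → 5.25% → €17.26
Bottle of merlot €17.37: alcohol → 12.5% → €2.17
Basketball €36.14: sports equipment → 5% → €1.81
Bluetooth speaker €45.77: electronic goods → 6.25% → €2.86
Smartwatch €195.70: electronic goods → 6.25% → €12.23
Subtotal = €828.92; tax = €47.77; total due = €876.69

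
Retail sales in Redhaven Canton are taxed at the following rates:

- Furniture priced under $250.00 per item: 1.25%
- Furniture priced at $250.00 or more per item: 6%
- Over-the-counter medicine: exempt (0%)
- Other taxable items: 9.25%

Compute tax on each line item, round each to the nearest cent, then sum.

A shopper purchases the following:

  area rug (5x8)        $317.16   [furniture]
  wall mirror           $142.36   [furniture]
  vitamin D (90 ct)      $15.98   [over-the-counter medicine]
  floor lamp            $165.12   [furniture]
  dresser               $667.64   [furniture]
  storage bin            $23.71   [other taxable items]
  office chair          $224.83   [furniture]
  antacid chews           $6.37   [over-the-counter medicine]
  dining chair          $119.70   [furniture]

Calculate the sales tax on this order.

$69.43

Area rug (5x8) $317.16: furniture, $250.00 or more → 6% → $19.03
Wall mirror $142.36: furniture, under $250.00 → 1.25% → $1.78
Vitamin D (90 ct) $15.98: over-the-counter medicine → 0% → $0.00
Floor lamp $165.12: furniture, under $250.00 → 1.25% → $2.06
Dresser $667.64: furniture, $250.00 or more → 6% → $40.06
Storage bin $23.71: other taxable items → 9.25% → $2.19
Office chair $224.83: furniture, under $250.00 → 1.25% → $2.81
Antacid chews $6.37: over-the-counter medicine → 0% → $0.00
Dining chair $119.70: furniture, under $250.00 → 1.25% → $1.50
Total tax = $19.03 + $1.78 + $2.06 + $40.06 + $2.19 + $2.81 + $1.50 = $69.43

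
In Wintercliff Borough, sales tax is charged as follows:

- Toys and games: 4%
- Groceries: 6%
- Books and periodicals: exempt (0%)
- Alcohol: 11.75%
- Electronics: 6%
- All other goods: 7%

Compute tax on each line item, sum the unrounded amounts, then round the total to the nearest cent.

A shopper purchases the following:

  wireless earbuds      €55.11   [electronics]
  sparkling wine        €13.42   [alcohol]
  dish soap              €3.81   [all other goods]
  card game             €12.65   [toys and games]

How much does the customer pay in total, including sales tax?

Wireless earbuds €55.11: electronics → 6% → €3.3066
Sparkling wine €13.42: alcohol → 11.75% → €1.57685
Dish soap €3.81: all other goods → 7% → €0.2667
Card game €12.65: toys and games → 4% → €0.506
Subtotal = €84.99; unrounded tax = €5.65615 → €5.66; total due = €90.65

€90.65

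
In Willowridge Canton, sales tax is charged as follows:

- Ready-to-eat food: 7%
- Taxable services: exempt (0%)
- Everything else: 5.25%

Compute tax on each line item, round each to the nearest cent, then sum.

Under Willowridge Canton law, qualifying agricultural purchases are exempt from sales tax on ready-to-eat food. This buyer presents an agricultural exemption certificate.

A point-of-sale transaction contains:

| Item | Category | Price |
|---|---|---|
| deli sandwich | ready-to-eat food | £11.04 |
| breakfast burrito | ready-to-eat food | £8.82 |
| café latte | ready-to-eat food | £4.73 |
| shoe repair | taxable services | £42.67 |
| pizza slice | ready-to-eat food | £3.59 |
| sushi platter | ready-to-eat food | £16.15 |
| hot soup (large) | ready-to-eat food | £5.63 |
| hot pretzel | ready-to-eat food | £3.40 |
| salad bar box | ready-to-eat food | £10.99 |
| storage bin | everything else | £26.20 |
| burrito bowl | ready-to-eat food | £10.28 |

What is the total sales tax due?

£1.38

Deli sandwich £11.04: ready-to-eat food, buyer-exempt → 0% → £0.00
Breakfast burrito £8.82: ready-to-eat food, buyer-exempt → 0% → £0.00
Café latte £4.73: ready-to-eat food, buyer-exempt → 0% → £0.00
Shoe repair £42.67: taxable services → 0% → £0.00
Pizza slice £3.59: ready-to-eat food, buyer-exempt → 0% → £0.00
Sushi platter £16.15: ready-to-eat food, buyer-exempt → 0% → £0.00
Hot soup (large) £5.63: ready-to-eat food, buyer-exempt → 0% → £0.00
Hot pretzel £3.40: ready-to-eat food, buyer-exempt → 0% → £0.00
Salad bar box £10.99: ready-to-eat food, buyer-exempt → 0% → £0.00
Storage bin £26.20: everything else → 5.25% → £1.38
Burrito bowl £10.28: ready-to-eat food, buyer-exempt → 0% → £0.00
Total tax = £1.38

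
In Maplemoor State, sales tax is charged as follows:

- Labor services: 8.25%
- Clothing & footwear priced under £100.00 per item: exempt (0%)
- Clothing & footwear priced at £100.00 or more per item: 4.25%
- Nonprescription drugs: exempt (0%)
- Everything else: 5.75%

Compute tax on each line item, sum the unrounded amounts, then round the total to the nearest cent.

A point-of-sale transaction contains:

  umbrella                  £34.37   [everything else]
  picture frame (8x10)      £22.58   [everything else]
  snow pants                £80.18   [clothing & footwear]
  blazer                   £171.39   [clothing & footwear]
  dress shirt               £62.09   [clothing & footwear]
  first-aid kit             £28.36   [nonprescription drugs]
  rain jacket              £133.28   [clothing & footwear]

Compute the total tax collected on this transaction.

Umbrella £34.37: everything else → 5.75% → £1.976275
Picture frame (8x10) £22.58: everything else → 5.75% → £1.29835
Snow pants £80.18: clothing & footwear, under £100.00 → 0% → £0.00
Blazer £171.39: clothing & footwear, £100.00 or more → 4.25% → £7.284075
Dress shirt £62.09: clothing & footwear, under £100.00 → 0% → £0.00
First-aid kit £28.36: nonprescription drugs → 0% → £0.00
Rain jacket £133.28: clothing & footwear, £100.00 or more → 4.25% → £5.6644
Unrounded tax sum = £16.2231 → £16.22

£16.22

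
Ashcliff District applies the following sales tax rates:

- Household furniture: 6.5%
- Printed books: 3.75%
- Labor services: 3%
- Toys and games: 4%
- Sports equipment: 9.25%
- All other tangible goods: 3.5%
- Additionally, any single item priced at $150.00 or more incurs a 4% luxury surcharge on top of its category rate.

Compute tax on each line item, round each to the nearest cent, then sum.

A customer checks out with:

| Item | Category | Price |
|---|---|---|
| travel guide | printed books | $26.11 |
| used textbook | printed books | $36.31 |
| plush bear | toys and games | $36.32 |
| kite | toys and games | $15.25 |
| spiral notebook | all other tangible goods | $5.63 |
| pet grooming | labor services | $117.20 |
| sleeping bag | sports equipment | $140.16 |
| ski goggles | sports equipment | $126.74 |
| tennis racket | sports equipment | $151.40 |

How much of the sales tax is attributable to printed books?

Travel guide $26.11: printed books → 3.75% → $0.98
Used textbook $36.31: printed books → 3.75% → $1.36
Tax on printed books = $0.98 + $1.36 = $2.34

$2.34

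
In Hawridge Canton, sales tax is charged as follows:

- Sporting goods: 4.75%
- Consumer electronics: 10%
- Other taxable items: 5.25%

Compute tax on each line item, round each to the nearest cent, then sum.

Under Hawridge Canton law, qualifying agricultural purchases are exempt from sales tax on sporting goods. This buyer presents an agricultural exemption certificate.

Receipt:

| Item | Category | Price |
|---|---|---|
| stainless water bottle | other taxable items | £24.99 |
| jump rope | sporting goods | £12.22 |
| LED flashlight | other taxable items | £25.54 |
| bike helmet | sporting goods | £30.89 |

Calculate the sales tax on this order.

£2.65

Stainless water bottle £24.99: other taxable items → 5.25% → £1.31
Jump rope £12.22: sporting goods, buyer-exempt → 0% → £0.00
LED flashlight £25.54: other taxable items → 5.25% → £1.34
Bike helmet £30.89: sporting goods, buyer-exempt → 0% → £0.00
Total tax = £1.31 + £1.34 = £2.65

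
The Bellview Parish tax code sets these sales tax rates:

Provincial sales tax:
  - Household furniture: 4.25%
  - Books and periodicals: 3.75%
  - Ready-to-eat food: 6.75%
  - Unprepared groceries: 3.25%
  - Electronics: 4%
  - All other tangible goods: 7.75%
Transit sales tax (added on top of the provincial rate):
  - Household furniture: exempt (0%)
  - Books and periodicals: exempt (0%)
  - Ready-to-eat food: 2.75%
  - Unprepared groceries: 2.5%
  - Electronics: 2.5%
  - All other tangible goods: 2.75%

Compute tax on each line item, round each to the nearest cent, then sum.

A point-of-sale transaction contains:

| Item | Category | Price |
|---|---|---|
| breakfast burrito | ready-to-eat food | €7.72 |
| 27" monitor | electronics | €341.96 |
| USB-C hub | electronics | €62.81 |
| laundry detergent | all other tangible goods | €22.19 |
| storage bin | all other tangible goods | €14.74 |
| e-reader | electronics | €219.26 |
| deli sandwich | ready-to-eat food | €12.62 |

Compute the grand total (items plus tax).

€727.67

Breakfast burrito €7.72: ready-to-eat food → 6.75% + 2.75% transit = 9.5% → €0.73
27" monitor €341.96: electronics → 4% + 2.5% transit = 6.5% → €22.23
USB-C hub €62.81: electronics → 4% + 2.5% transit = 6.5% → €4.08
Laundry detergent €22.19: all other tangible goods → 7.75% + 2.75% transit = 10.5% → €2.33
Storage bin €14.74: all other tangible goods → 7.75% + 2.75% transit = 10.5% → €1.55
E-reader €219.26: electronics → 4% + 2.5% transit = 6.5% → €14.25
Deli sandwich €12.62: ready-to-eat food → 6.75% + 2.75% transit = 9.5% → €1.20
Subtotal = €681.30; tax = €46.37; total due = €727.67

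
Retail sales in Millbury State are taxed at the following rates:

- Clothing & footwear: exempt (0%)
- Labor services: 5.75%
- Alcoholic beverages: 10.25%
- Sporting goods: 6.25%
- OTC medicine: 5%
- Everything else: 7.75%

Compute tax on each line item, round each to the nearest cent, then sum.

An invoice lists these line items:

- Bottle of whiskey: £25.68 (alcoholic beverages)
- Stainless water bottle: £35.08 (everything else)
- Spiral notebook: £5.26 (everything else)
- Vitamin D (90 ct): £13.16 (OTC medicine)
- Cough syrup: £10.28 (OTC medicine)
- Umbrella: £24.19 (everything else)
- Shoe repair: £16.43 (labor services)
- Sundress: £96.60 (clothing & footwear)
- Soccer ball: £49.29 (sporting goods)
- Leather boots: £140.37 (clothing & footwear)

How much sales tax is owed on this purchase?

Bottle of whiskey £25.68: alcoholic beverages → 10.25% → £2.63
Stainless water bottle £35.08: everything else → 7.75% → £2.72
Spiral notebook £5.26: everything else → 7.75% → £0.41
Vitamin D (90 ct) £13.16: OTC medicine → 5% → £0.66
Cough syrup £10.28: OTC medicine → 5% → £0.51
Umbrella £24.19: everything else → 7.75% → £1.87
Shoe repair £16.43: labor services → 5.75% → £0.94
Sundress £96.60: clothing & footwear → 0% → £0.00
Soccer ball £49.29: sporting goods → 6.25% → £3.08
Leather boots £140.37: clothing & footwear → 0% → £0.00
Total tax = £2.63 + £2.72 + £0.41 + £0.66 + £0.51 + £1.87 + £0.94 + £3.08 = £12.82

£12.82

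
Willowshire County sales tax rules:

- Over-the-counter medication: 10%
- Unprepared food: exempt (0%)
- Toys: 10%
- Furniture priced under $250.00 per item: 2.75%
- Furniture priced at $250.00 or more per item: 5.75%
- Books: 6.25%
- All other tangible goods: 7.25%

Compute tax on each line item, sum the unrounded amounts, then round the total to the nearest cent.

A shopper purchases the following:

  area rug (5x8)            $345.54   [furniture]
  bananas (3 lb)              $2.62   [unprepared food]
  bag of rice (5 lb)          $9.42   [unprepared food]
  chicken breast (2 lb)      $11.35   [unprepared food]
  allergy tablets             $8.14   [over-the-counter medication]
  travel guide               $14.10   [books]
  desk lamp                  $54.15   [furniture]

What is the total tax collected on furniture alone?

$21.36

Area rug (5x8) $345.54: furniture, $250.00 or more → 5.75% → $19.86855
Desk lamp $54.15: furniture, under $250.00 → 2.75% → $1.489125
Tax on furniture: unrounded sum = $21.357675 → $21.36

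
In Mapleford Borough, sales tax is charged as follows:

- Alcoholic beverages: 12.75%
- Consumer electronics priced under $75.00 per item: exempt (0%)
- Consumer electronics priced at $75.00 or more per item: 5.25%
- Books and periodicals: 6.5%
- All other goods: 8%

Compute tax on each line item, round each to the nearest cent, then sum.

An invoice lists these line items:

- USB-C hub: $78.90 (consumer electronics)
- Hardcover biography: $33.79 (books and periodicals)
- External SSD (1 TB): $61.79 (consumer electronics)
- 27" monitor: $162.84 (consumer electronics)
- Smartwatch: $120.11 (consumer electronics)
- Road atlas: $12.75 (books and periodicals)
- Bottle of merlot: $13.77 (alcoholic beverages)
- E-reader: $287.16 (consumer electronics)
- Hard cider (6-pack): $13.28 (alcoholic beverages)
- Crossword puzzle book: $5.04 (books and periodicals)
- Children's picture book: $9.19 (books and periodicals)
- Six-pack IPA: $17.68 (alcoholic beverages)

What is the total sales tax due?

USB-C hub $78.90: consumer electronics, $75.00 or more → 5.25% → $4.14
Hardcover biography $33.79: books and periodicals → 6.5% → $2.20
External SSD (1 TB) $61.79: consumer electronics, under $75.00 → 0% → $0.00
27" monitor $162.84: consumer electronics, $75.00 or more → 5.25% → $8.55
Smartwatch $120.11: consumer electronics, $75.00 or more → 5.25% → $6.31
Road atlas $12.75: books and periodicals → 6.5% → $0.83
Bottle of merlot $13.77: alcoholic beverages → 12.75% → $1.76
E-reader $287.16: consumer electronics, $75.00 or more → 5.25% → $15.08
Hard cider (6-pack) $13.28: alcoholic beverages → 12.75% → $1.69
Crossword puzzle book $5.04: books and periodicals → 6.5% → $0.33
Children's picture book $9.19: books and periodicals → 6.5% → $0.60
Six-pack IPA $17.68: alcoholic beverages → 12.75% → $2.25
Total tax = $4.14 + $2.20 + $8.55 + $6.31 + $0.83 + $1.76 + $15.08 + $1.69 + $0.33 + $0.60 + $2.25 = $43.74

$43.74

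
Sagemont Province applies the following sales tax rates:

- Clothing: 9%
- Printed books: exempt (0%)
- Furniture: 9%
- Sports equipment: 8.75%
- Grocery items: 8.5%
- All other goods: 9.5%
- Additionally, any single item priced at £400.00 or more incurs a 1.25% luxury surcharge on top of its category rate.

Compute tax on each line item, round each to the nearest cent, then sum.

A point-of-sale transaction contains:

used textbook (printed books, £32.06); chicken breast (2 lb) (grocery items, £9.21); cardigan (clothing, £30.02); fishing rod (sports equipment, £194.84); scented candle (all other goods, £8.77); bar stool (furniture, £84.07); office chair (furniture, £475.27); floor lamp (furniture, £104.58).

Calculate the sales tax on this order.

£87.06

Used textbook £32.06: printed books → 0% → £0.00
Chicken breast (2 lb) £9.21: grocery items → 8.5% → £0.78
Cardigan £30.02: clothing → 9% → £2.70
Fishing rod £194.84: sports equipment → 8.75% → £17.05
Scented candle £8.77: all other goods → 9.5% → £0.83
Bar stool £84.07: furniture → 9% → £7.57
Office chair £475.27: furniture → 9% + 1.25% surcharge = 10.25% → £48.72
Floor lamp £104.58: furniture → 9% → £9.41
Total tax = £0.78 + £2.70 + £17.05 + £0.83 + £7.57 + £48.72 + £9.41 = £87.06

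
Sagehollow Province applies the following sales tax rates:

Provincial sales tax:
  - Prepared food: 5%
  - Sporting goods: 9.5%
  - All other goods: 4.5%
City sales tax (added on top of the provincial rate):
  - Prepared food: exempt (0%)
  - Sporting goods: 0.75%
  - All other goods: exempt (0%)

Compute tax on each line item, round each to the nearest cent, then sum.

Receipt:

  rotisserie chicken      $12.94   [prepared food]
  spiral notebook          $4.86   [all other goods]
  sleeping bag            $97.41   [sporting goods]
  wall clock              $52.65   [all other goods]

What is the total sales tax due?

Rotisserie chicken $12.94: prepared food → 5% + 0% city = 5% → $0.65
Spiral notebook $4.86: all other goods → 4.5% + 0% city = 4.5% → $0.22
Sleeping bag $97.41: sporting goods → 9.5% + 0.75% city = 10.25% → $9.98
Wall clock $52.65: all other goods → 4.5% + 0% city = 4.5% → $2.37
Total tax = $0.65 + $0.22 + $9.98 + $2.37 = $13.22

$13.22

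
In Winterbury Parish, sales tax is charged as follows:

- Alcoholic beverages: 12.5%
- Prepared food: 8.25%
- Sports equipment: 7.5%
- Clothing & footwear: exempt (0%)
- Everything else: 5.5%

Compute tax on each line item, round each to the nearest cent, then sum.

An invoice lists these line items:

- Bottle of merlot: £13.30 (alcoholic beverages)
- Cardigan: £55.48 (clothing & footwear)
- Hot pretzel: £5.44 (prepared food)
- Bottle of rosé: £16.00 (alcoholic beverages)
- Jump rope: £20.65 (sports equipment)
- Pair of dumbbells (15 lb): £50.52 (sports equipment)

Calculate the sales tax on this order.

£9.45

Bottle of merlot £13.30: alcoholic beverages → 12.5% → £1.66
Cardigan £55.48: clothing & footwear → 0% → £0.00
Hot pretzel £5.44: prepared food → 8.25% → £0.45
Bottle of rosé £16.00: alcoholic beverages → 12.5% → £2.00
Jump rope £20.65: sports equipment → 7.5% → £1.55
Pair of dumbbells (15 lb) £50.52: sports equipment → 7.5% → £3.79
Total tax = £1.66 + £0.45 + £2.00 + £1.55 + £3.79 = £9.45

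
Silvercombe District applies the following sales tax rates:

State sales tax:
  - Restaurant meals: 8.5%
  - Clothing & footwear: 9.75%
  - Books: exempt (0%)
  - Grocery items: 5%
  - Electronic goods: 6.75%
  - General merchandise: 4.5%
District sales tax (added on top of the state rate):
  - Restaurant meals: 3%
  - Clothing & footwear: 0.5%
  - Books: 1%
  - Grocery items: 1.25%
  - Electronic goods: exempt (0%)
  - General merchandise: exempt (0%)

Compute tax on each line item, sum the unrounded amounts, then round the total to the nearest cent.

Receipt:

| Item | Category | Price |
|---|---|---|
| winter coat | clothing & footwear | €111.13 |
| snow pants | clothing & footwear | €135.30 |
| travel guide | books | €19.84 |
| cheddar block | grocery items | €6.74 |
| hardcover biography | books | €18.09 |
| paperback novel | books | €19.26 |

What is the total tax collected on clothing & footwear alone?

Winter coat €111.13: clothing & footwear → 9.75% + 0.5% district = 10.25% → €11.390825
Snow pants €135.30: clothing & footwear → 9.75% + 0.5% district = 10.25% → €13.86825
Tax on clothing & footwear: unrounded sum = €25.259075 → €25.26

€25.26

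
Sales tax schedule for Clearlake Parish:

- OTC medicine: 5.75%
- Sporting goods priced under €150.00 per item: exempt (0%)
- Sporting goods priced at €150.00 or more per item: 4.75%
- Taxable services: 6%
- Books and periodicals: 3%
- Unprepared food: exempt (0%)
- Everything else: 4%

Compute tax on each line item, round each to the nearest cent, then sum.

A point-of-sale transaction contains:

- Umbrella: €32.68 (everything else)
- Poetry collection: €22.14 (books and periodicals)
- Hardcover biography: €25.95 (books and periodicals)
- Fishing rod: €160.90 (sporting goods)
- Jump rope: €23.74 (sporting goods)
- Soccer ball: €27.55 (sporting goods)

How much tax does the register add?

€10.39

Umbrella €32.68: everything else → 4% → €1.31
Poetry collection €22.14: books and periodicals → 3% → €0.66
Hardcover biography €25.95: books and periodicals → 3% → €0.78
Fishing rod €160.90: sporting goods, €150.00 or more → 4.75% → €7.64
Jump rope €23.74: sporting goods, under €150.00 → 0% → €0.00
Soccer ball €27.55: sporting goods, under €150.00 → 0% → €0.00
Total tax = €1.31 + €0.66 + €0.78 + €7.64 = €10.39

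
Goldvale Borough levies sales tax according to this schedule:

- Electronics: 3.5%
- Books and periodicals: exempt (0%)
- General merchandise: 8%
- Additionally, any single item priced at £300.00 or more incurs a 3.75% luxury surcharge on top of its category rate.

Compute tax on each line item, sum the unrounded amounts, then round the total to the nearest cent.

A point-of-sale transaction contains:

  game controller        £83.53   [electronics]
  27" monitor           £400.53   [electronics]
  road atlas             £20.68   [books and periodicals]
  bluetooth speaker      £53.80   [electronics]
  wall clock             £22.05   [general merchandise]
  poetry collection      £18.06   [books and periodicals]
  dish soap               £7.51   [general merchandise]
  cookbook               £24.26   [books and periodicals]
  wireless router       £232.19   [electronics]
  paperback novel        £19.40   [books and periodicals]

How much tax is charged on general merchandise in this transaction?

Wall clock £22.05: general merchandise → 8% → £1.764
Dish soap £7.51: general merchandise → 8% → £0.6008
Tax on general merchandise: unrounded sum = £2.3648 → £2.36

£2.36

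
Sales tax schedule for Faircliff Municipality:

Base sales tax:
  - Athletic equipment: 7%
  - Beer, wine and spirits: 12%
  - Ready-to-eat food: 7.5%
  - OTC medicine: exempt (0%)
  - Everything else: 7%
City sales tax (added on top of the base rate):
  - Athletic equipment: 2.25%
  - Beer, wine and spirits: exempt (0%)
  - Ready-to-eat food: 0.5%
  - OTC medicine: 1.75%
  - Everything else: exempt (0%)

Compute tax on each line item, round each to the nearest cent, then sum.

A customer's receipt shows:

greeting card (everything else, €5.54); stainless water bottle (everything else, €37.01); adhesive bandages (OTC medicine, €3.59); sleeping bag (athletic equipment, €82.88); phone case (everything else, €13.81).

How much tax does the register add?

€11.68

Greeting card €5.54: everything else → 7% + 0% city = 7% → €0.39
Stainless water bottle €37.01: everything else → 7% + 0% city = 7% → €2.59
Adhesive bandages €3.59: OTC medicine → 0% + 1.75% city = 1.75% → €0.06
Sleeping bag €82.88: athletic equipment → 7% + 2.25% city = 9.25% → €7.67
Phone case €13.81: everything else → 7% + 0% city = 7% → €0.97
Total tax = €0.39 + €2.59 + €0.06 + €7.67 + €0.97 = €11.68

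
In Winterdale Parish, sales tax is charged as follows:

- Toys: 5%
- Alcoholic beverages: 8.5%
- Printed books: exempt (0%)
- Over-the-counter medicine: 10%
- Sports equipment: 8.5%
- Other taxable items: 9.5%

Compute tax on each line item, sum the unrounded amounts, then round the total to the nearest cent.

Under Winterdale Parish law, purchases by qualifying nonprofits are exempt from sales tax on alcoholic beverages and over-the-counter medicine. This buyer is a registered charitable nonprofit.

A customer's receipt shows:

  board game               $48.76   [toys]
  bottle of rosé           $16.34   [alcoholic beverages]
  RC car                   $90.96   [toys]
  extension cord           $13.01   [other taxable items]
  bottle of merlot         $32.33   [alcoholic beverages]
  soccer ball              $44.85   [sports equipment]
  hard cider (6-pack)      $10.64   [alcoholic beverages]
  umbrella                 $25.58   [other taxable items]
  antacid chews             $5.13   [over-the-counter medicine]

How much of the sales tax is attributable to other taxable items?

$3.67

Extension cord $13.01: other taxable items → 9.5% → $1.23595
Umbrella $25.58: other taxable items → 9.5% → $2.4301
Tax on other taxable items: unrounded sum = $3.66605 → $3.67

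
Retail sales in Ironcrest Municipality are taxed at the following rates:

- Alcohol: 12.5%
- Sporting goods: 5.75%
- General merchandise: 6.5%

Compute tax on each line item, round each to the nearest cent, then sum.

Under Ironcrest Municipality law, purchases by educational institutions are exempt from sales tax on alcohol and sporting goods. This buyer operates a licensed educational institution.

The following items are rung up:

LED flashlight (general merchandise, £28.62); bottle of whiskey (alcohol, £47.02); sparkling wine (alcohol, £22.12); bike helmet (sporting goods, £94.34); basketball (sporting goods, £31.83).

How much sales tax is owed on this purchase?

LED flashlight £28.62: general merchandise → 6.5% → £1.86
Bottle of whiskey £47.02: alcohol, buyer-exempt → 0% → £0.00
Sparkling wine £22.12: alcohol, buyer-exempt → 0% → £0.00
Bike helmet £94.34: sporting goods, buyer-exempt → 0% → £0.00
Basketball £31.83: sporting goods, buyer-exempt → 0% → £0.00
Total tax = £1.86

£1.86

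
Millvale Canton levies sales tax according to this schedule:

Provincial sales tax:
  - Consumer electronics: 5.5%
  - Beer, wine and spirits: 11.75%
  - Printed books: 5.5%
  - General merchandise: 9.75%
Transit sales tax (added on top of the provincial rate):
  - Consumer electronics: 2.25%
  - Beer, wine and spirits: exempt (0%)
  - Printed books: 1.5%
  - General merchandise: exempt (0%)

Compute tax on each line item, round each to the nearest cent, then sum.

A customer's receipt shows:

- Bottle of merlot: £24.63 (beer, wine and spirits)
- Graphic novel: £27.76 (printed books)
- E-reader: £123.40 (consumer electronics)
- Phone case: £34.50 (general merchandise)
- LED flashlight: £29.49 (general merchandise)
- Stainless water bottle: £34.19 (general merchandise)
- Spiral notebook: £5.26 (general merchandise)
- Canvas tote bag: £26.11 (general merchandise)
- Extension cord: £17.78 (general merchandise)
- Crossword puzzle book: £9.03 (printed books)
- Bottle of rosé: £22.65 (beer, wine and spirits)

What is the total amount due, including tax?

£386.84

Bottle of merlot £24.63: beer, wine and spirits → 11.75% + 0% transit = 11.75% → £2.89
Graphic novel £27.76: printed books → 5.5% + 1.5% transit = 7% → £1.94
E-reader £123.40: consumer electronics → 5.5% + 2.25% transit = 7.75% → £9.56
Phone case £34.50: general merchandise → 9.75% + 0% transit = 9.75% → £3.36
LED flashlight £29.49: general merchandise → 9.75% + 0% transit = 9.75% → £2.88
Stainless water bottle £34.19: general merchandise → 9.75% + 0% transit = 9.75% → £3.33
Spiral notebook £5.26: general merchandise → 9.75% + 0% transit = 9.75% → £0.51
Canvas tote bag £26.11: general merchandise → 9.75% + 0% transit = 9.75% → £2.55
Extension cord £17.78: general merchandise → 9.75% + 0% transit = 9.75% → £1.73
Crossword puzzle book £9.03: printed books → 5.5% + 1.5% transit = 7% → £0.63
Bottle of rosé £22.65: beer, wine and spirits → 11.75% + 0% transit = 11.75% → £2.66
Subtotal = £354.80; tax = £32.04; total due = £386.84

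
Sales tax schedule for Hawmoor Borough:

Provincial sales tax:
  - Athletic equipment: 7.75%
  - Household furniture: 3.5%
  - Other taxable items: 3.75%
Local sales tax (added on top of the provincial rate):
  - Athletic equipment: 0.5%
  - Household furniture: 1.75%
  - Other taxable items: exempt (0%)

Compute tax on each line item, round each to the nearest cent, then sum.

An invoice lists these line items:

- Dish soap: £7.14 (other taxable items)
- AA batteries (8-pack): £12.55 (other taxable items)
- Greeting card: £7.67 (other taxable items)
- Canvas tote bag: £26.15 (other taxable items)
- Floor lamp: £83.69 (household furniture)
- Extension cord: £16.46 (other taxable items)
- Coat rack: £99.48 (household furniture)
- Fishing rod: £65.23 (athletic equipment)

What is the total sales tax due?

£17.62

Dish soap £7.14: other taxable items → 3.75% + 0% local = 3.75% → £0.27
AA batteries (8-pack) £12.55: other taxable items → 3.75% + 0% local = 3.75% → £0.47
Greeting card £7.67: other taxable items → 3.75% + 0% local = 3.75% → £0.29
Canvas tote bag £26.15: other taxable items → 3.75% + 0% local = 3.75% → £0.98
Floor lamp £83.69: household furniture → 3.5% + 1.75% local = 5.25% → £4.39
Extension cord £16.46: other taxable items → 3.75% + 0% local = 3.75% → £0.62
Coat rack £99.48: household furniture → 3.5% + 1.75% local = 5.25% → £5.22
Fishing rod £65.23: athletic equipment → 7.75% + 0.5% local = 8.25% → £5.38
Total tax = £0.27 + £0.47 + £0.29 + £0.98 + £4.39 + £0.62 + £5.22 + £5.38 = £17.62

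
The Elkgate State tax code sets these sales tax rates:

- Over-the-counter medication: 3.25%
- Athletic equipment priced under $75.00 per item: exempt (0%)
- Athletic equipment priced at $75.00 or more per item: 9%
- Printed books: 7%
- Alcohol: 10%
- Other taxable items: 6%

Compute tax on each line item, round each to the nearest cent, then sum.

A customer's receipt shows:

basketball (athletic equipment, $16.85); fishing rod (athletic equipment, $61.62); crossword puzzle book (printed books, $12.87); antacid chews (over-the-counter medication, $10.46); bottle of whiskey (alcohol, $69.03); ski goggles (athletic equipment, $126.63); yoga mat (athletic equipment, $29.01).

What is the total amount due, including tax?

$346.01

Basketball $16.85: athletic equipment, under $75.00 → 0% → $0.00
Fishing rod $61.62: athletic equipment, under $75.00 → 0% → $0.00
Crossword puzzle book $12.87: printed books → 7% → $0.90
Antacid chews $10.46: over-the-counter medication → 3.25% → $0.34
Bottle of whiskey $69.03: alcohol → 10% → $6.90
Ski goggles $126.63: athletic equipment, $75.00 or more → 9% → $11.40
Yoga mat $29.01: athletic equipment, under $75.00 → 0% → $0.00
Subtotal = $326.47; tax = $19.54; total due = $346.01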